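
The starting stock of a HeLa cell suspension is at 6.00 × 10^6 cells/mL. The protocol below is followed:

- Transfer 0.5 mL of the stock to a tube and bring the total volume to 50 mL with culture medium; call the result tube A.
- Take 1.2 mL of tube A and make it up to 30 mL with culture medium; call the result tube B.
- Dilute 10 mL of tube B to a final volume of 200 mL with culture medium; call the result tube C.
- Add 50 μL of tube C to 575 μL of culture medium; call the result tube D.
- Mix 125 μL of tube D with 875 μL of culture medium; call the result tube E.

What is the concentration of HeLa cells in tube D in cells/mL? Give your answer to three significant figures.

9.60 cells/mL

Step 1: 0.5 mL brought to 50 mL → factor 50/0.5 = 100
Step 2: 1.2 mL brought to 30 mL → factor 30/1.2 = 25
Step 3: 10 mL brought to 200 mL → factor 200/10 = 20
Step 4: 50 μL + 575 μL = 625 μL total → factor 625/50 = 12.5
Dilution factor through tube D = 100 × 25 × 20 × 12.5 = 6.25 × 10^5
[tube D] = 6.00 × 10^6 cells/mL / 6.25 × 10^5 = 9.60 cells/mL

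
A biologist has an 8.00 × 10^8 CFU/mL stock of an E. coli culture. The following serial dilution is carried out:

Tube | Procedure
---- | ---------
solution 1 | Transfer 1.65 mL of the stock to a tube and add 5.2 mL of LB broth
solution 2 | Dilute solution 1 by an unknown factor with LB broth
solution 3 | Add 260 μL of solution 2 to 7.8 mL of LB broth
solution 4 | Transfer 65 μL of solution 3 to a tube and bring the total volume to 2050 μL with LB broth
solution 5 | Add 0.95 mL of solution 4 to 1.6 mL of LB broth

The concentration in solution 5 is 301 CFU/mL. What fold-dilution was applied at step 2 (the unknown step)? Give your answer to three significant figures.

244-fold

Step 1: 1.65 mL + 5.2 mL = 6.85 mL total → factor 6.85/1.65 = 4.1515
Step 2: unknown factor x
Step 3: 260 μL + 7.8 mL = 8060 μL total → factor 8060/260 = 31
Step 4: 65 μL brought to 2050 μL → factor 2050/65 = 31.538
Step 5: 0.95 mL + 1.6 mL = 2.55 mL total → factor 2.55/0.95 = 2.6842
Product of known-step factors = 10895
Overall factor = 8.00 × 10^8 CFU/mL / (301 CFU/mL) = 2.6578 × 10^6
x = 2.6578 × 10^6 / 10895 = 244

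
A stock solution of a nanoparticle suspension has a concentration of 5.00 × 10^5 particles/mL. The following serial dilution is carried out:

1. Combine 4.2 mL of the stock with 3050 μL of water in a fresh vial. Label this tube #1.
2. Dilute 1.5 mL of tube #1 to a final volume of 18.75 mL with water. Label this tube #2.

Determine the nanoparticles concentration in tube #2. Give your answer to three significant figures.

2.32 × 10^4 particles/mL

Step 1: 4.2 mL + 3050 μL = 7.25 mL total → factor 7.25/4.2 = 1.7262
Step 2: 1.5 mL brought to 18.75 mL → factor 18.75/1.5 = 12.5
Overall dilution factor = 1.7262 × 12.5 = 21.577
Final = 5.00 × 10^5 particles/mL / 21.577 = 2.32 × 10^4 particles/mL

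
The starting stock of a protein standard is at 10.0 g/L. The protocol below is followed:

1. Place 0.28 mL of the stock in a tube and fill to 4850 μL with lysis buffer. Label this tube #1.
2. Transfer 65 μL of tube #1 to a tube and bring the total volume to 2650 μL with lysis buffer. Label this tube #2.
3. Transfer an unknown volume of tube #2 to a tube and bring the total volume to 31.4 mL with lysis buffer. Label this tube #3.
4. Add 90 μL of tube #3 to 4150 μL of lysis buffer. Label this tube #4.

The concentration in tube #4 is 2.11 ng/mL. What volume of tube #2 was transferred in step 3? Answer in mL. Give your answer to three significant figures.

Step 1: 0.28 mL brought to 4850 μL → factor 4.85/0.28 = 17.321
Step 2: 65 μL brought to 2650 μL → factor 2650/65 = 40.769
Step 3: v brought to 31.4 mL → factor = 31.4 mL/v
Step 4: 90 μL + 4150 μL = 4240 μL total → factor 4240/90 = 47.111
Product of known-step factors = 33269
Overall factor = 10.0 g/L / (2.11 ng/mL) = 4.7393 × 10^6
Step-3 factor = 4.7393 × 10^6 / 33269 = 142.46
v = 31.4 mL / 142.46 = 0.220 mL

0.220 mL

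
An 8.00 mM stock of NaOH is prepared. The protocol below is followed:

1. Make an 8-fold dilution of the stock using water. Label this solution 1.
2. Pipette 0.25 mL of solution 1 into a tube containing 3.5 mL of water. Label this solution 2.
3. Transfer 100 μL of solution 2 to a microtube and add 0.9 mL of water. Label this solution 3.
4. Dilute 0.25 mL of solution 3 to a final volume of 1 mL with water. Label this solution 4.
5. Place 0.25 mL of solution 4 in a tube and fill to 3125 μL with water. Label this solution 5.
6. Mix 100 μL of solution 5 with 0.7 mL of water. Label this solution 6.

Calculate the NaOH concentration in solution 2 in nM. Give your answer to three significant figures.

Step 1: 8-fold → factor 8
Step 2: 0.25 mL + 3.5 mL = 3.75 mL total → factor 3.75/0.25 = 15
Dilution factor through solution 2 = 8 × 15 = 120
[solution 2] = 8.00 mM / 120 = 0.06667 mM = 6.67 × 10^4 nM

6.67 × 10^4 nM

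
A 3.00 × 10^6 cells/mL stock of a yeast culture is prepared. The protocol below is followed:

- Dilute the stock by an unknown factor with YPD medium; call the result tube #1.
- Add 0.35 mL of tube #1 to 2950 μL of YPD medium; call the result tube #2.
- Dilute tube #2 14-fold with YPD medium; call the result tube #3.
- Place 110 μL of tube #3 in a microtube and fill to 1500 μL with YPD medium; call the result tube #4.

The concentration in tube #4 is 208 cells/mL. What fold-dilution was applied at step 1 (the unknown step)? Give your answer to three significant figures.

Step 1: unknown factor x
Step 2: 0.35 mL + 2950 μL = 3.3 mL total → factor 3.3/0.35 = 9.4286
Step 3: 14-fold → factor 14
Step 4: 110 μL brought to 1500 μL → factor 1500/110 = 13.636
Product of known-step factors = 1800
Overall factor = 3.00 × 10^6 cells/mL / (208 cells/mL) = 14423
x = 14423 / 1800 = 8.01

8.01-fold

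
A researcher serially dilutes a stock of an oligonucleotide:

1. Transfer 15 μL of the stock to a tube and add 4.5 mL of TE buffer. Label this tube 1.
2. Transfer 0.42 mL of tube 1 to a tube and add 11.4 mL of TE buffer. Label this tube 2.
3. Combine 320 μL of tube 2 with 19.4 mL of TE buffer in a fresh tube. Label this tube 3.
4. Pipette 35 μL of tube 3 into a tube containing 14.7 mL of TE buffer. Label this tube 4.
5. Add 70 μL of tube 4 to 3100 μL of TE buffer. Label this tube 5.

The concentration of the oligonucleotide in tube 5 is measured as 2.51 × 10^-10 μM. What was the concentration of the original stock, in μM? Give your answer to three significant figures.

Step 1: 15 μL + 4.5 mL = 4515 μL total → factor 4515/15 = 301
Step 2: 0.42 mL + 11.4 mL = 11.82 mL total → factor 11.82/0.42 = 28.143
Step 3: 320 μL + 19.4 mL = 19720 μL total → factor 19720/320 = 61.625
Step 4: 35 μL + 14.7 mL = 14735 μL total → factor 14735/35 = 421
Step 5: 70 μL + 3100 μL = 3170 μL total → factor 3170/70 = 45.286
Overall dilution factor = 301 × 28.143 × 61.625 × 421 × 45.286 = 9.9526 × 10^9
Stock = 2.51 × 10^-10 μM × 9.9526 × 10^9 = 2.50 μM

2.50 μM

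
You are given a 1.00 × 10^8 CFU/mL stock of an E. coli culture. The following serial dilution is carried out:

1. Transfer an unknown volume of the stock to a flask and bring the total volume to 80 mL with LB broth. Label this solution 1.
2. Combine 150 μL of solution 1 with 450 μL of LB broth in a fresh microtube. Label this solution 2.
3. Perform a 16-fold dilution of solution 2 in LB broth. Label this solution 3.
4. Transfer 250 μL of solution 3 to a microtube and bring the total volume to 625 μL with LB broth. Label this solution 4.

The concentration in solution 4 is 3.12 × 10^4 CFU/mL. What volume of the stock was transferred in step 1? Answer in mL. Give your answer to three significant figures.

Step 1: v brought to 80 mL → factor = 80 mL/v
Step 2: 150 μL + 450 μL = 600 μL total → factor 600/150 = 4
Step 3: 16-fold → factor 16
Step 4: 250 μL brought to 625 μL → factor 625/250 = 2.5
Product of known-step factors = 160
Overall factor = 1.00 × 10^8 CFU/mL / (3.12 × 10^4 CFU/mL) = 3205.1
Step-1 factor = 3205.1 / 160 = 20.032
v = 80 mL / 20.032 = 3.99 mL

3.99 mL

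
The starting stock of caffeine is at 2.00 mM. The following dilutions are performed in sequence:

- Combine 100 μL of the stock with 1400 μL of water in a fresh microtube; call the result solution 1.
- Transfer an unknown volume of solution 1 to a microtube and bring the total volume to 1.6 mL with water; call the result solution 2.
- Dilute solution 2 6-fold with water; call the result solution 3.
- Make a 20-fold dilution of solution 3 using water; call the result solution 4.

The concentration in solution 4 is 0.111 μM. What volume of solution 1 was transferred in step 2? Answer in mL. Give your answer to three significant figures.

0.160 mL

Step 1: 100 μL + 1400 μL = 1500 μL total → factor 1500/100 = 15
Step 2: v brought to 1.6 mL → factor = 1.6 mL/v
Step 3: 6-fold → factor 6
Step 4: 20-fold → factor 20
Product of known-step factors = 1800
Overall factor = 2.00 mM / (0.111 μM) = 18018
Step-2 factor = 18018 / 1800 = 10.01
v = 1.6 mL / 10.01 = 0.160 mL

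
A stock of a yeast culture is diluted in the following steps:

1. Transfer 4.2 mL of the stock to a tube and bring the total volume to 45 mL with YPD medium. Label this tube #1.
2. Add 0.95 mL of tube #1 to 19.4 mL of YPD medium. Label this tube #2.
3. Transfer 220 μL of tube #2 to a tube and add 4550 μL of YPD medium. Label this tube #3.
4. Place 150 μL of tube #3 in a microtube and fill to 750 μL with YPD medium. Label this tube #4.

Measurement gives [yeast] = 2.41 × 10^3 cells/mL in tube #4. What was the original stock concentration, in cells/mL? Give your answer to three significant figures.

Step 1: 4.2 mL brought to 45 mL → factor 45/4.2 = 10.714
Step 2: 0.95 mL + 19.4 mL = 20.35 mL total → factor 20.35/0.95 = 21.421
Step 3: 220 μL + 4550 μL = 4770 μL total → factor 4770/220 = 21.682
Step 4: 150 μL brought to 750 μL → factor 750/150 = 5
Overall dilution factor = 10.714 × 21.421 × 21.682 × 5 = 24881
Stock = 2.41 × 10^3 cells/mL × 24881 = 6.00 × 10^7 cells/mL

6.00 × 10^7 cells/mL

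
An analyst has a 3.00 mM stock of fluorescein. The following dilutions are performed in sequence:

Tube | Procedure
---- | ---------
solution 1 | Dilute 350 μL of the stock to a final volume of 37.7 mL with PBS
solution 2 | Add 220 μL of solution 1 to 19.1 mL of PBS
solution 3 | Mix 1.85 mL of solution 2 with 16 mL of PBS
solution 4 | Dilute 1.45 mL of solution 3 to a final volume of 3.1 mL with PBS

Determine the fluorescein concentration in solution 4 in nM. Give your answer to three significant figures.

Step 1: 350 μL brought to 37.7 mL → factor 37700/350 = 107.71
Step 2: 220 μL + 19.1 mL = 19320 μL total → factor 19320/220 = 87.818
Step 3: 1.85 mL + 16 mL = 17.85 mL total → factor 17.85/1.85 = 9.6486
Step 4: 1.45 mL brought to 3.1 mL → factor 3.1/1.45 = 2.1379
Overall dilution factor = 107.71 × 87.818 × 9.6486 × 2.1379 = 1.9513 × 10^5
Final = 3.00 mM / 1.9513 × 10^5 = 1.537 × 10^-5 mM = 15.4 nM

15.4 nM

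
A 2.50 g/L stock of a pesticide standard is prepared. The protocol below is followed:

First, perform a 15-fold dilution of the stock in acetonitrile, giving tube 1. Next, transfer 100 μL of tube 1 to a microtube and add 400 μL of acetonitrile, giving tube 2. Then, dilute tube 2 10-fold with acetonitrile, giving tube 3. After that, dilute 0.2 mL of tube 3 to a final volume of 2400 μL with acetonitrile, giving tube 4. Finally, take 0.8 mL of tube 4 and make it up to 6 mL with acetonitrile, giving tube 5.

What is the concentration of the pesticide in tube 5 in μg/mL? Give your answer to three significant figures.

0.0370 μg/mL

Step 1: 15-fold → factor 15
Step 2: 100 μL + 400 μL = 500 μL total → factor 500/100 = 5
Step 3: 10-fold → factor 10
Step 4: 0.2 mL brought to 2400 μL → factor 2.4/0.2 = 12
Step 5: 0.8 mL brought to 6 mL → factor 6/0.8 = 7.5
Overall dilution factor = 15 × 5 × 10 × 12 × 7.5 = 67500
Final = 2.50 g/L / 67500 = 3.704 × 10^-5 g/L = 0.0370 μg/mL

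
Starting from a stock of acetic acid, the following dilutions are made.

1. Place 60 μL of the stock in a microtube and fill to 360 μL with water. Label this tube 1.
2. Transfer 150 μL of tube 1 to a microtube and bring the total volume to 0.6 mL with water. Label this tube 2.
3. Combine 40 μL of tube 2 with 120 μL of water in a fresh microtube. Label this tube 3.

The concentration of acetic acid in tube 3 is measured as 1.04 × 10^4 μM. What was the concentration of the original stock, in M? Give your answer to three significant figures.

Step 1: 60 μL brought to 360 μL → factor 360/60 = 6
Step 2: 150 μL brought to 0.6 mL → factor 600/150 = 4
Step 3: 40 μL + 120 μL = 160 μL total → factor 160/40 = 4
Overall dilution factor = 6 × 4 × 4 = 96
Stock = 1.04 × 10^4 μM × 96 = 9.984 × 10^5 μM = 0.998 M

0.998 M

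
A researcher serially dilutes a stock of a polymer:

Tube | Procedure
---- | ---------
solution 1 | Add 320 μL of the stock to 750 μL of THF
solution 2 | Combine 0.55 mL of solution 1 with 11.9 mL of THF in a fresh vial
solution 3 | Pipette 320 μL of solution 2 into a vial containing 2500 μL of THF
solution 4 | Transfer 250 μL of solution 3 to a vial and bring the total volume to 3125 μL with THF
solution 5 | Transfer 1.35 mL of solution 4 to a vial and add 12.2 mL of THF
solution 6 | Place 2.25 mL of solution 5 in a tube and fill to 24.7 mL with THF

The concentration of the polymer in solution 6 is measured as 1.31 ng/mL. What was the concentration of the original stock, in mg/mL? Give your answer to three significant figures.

1.20 mg/mL

Step 1: 320 μL + 750 μL = 1070 μL total → factor 1070/320 = 3.3438
Step 2: 0.55 mL + 11.9 mL = 12.45 mL total → factor 12.45/0.55 = 22.636
Step 3: 320 μL + 2500 μL = 2820 μL total → factor 2820/320 = 8.8125
Step 4: 250 μL brought to 3125 μL → factor 3125/250 = 12.5
Step 5: 1.35 mL + 12.2 mL = 13.55 mL total → factor 13.55/1.35 = 10.037
Step 6: 2.25 mL brought to 24.7 mL → factor 24.7/2.25 = 10.978
Overall dilution factor = 3.3438 × 22.636 × 8.8125 × 12.5 × 10.037 × 10.978 = 9.1869 × 10^5
Stock = 1.31 ng/mL × 9.1869 × 10^5 = 1.203 × 10^6 ng/mL = 1.20 mg/mL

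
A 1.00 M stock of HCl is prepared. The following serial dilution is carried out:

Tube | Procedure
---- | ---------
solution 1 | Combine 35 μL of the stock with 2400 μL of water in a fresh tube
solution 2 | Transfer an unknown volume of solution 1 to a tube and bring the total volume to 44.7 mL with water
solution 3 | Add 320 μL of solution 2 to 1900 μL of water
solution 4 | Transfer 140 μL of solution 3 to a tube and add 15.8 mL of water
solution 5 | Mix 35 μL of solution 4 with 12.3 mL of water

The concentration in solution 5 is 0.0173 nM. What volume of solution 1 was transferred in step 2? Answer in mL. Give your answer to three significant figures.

0.0150 mL

Step 1: 35 μL + 2400 μL = 2435 μL total → factor 2435/35 = 69.571
Step 2: v brought to 44.7 mL → factor = 44.7 mL/v
Step 3: 320 μL + 1900 μL = 2220 μL total → factor 2220/320 = 6.9375
Step 4: 140 μL + 15.8 mL = 15940 μL total → factor 15940/140 = 113.86
Step 5: 35 μL + 12.3 mL = 12335 μL total → factor 12335/35 = 352.43
Product of known-step factors = 1.9367 × 10^7
Overall factor = 1.00 M / (0.0173 nM) = 5.7803 × 10^10
Step-2 factor = 5.7803 × 10^10 / 1.9367 × 10^7 = 2984.6
v = 44.7 mL / 2984.6 = 0.0150 mL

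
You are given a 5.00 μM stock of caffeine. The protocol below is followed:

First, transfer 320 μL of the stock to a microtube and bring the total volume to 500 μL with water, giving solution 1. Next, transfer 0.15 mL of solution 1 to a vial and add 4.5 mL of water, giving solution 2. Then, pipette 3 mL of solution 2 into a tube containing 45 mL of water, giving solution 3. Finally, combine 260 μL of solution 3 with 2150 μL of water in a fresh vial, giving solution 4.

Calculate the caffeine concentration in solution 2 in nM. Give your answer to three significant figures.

103 nM

Step 1: 320 μL brought to 500 μL → factor 500/320 = 1.5625
Step 2: 0.15 mL + 4.5 mL = 4.65 mL total → factor 4.65/0.15 = 31
Dilution factor through solution 2 = 1.5625 × 31 = 48.438
[solution 2] = 5.00 μM / 48.438 = 0.1032 μM = 103 nM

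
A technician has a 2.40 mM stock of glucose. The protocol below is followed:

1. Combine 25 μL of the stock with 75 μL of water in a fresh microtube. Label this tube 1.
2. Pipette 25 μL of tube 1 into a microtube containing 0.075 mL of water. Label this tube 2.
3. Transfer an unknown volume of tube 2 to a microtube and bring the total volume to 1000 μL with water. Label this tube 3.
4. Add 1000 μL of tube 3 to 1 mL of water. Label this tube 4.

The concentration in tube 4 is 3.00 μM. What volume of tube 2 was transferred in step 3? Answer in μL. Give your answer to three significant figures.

40.0 μL

Step 1: 25 μL + 75 μL = 100 μL total → factor 100/25 = 4
Step 2: 25 μL + 0.075 mL = 100 μL total → factor 100/25 = 4
Step 3: v brought to 1000 μL → factor = 1000 μL/v
Step 4: 1000 μL + 1 mL = 2000 μL total → factor 2000/1000 = 2
Product of known-step factors = 32
Overall factor = 2.40 mM / (3.00 μM) = 800
Step-3 factor = 800 / 32 = 25
v = 1000 μL / 25 = 40.0 μL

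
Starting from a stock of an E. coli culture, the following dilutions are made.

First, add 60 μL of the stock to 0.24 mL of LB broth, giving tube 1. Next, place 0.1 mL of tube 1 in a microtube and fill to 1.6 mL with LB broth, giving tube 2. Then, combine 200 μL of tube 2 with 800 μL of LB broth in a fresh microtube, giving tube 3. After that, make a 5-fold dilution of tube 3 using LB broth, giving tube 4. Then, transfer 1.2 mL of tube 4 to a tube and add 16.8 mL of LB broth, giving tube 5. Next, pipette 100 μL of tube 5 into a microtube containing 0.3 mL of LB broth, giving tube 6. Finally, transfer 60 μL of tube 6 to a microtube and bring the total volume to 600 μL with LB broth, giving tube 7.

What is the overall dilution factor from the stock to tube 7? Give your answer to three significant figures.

1.20 × 10^6

Step 1: 60 μL + 0.24 mL = 300 μL total → factor 300/60 = 5
Step 2: 0.1 mL brought to 1.6 mL → factor 1.6/0.1 = 16
Step 3: 200 μL + 800 μL = 1000 μL total → factor 1000/200 = 5
Step 4: 5-fold → factor 5
Step 5: 1.2 mL + 16.8 mL = 18 mL total → factor 18/1.2 = 15
Step 6: 100 μL + 0.3 mL = 400 μL total → factor 400/100 = 4
Step 7: 60 μL brought to 600 μL → factor 600/60 = 10
Overall dilution factor = 5 × 16 × 5 × 5 × 15 × 4 × 10 = 1.2 × 10^6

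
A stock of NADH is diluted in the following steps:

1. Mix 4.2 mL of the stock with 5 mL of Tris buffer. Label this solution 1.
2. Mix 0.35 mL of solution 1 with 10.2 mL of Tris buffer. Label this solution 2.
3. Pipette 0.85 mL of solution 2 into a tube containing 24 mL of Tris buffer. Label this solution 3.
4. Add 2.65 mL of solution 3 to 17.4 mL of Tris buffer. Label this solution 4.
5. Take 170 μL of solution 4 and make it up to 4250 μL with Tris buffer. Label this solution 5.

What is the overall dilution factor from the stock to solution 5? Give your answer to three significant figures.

3.65 × 10^5

Step 1: 4.2 mL + 5 mL = 9.2 mL total → factor 9.2/4.2 = 2.1905
Step 2: 0.35 mL + 10.2 mL = 10.55 mL total → factor 10.55/0.35 = 30.143
Step 3: 0.85 mL + 24 mL = 24.85 mL total → factor 24.85/0.85 = 29.235
Step 4: 2.65 mL + 17.4 mL = 20.05 mL total → factor 20.05/2.65 = 7.566
Step 5: 170 μL brought to 4250 μL → factor 4250/170 = 25
Overall dilution factor = 2.1905 × 30.143 × 29.235 × 7.566 × 25 = 3.6512 × 10^5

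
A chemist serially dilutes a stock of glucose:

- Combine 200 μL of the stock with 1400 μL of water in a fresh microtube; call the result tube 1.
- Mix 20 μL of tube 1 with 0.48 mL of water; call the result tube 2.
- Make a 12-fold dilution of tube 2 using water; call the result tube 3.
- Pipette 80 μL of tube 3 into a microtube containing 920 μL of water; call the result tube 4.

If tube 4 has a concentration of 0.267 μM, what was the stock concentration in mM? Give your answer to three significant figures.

Step 1: 200 μL + 1400 μL = 1600 μL total → factor 1600/200 = 8
Step 2: 20 μL + 0.48 mL = 500 μL total → factor 500/20 = 25
Step 3: 12-fold → factor 12
Step 4: 80 μL + 920 μL = 1000 μL total → factor 1000/80 = 12.5
Overall dilution factor = 8 × 25 × 12 × 12.5 = 30000
Stock = 0.267 μM × 30000 = 8010 μM = 8.01 mM

8.01 mM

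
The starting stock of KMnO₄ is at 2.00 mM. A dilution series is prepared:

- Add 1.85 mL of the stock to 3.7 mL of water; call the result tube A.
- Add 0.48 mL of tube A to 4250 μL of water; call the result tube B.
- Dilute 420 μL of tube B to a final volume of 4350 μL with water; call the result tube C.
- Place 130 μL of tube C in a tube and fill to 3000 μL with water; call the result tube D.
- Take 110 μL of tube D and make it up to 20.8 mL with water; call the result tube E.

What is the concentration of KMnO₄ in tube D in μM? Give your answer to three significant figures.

Step 1: 1.85 mL + 3.7 mL = 5.55 mL total → factor 5.55/1.85 = 3
Step 2: 0.48 mL + 4250 μL = 4.73 mL total → factor 4.73/0.48 = 9.8542
Step 3: 420 μL brought to 4350 μL → factor 4350/420 = 10.357
Step 4: 130 μL brought to 3000 μL → factor 3000/130 = 23.077
Dilution factor through tube D = 3 × 9.8542 × 10.357 × 23.077 = 7065.8
[tube D] = 2.00 mM / 7065.8 = 0.0002831 mM = 0.283 μM

0.283 μM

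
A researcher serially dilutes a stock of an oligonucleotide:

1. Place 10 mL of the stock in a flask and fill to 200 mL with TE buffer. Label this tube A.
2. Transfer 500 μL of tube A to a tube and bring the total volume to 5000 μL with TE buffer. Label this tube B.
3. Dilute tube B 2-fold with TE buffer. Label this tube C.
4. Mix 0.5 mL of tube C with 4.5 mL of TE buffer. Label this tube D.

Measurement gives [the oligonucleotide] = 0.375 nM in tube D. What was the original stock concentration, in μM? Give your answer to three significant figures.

Step 1: 10 mL brought to 200 mL → factor 200/10 = 20
Step 2: 500 μL brought to 5000 μL → factor 5000/500 = 10
Step 3: 2-fold → factor 2
Step 4: 0.5 mL + 4.5 mL = 5 mL total → factor 5/0.5 = 10
Overall dilution factor = 20 × 10 × 2 × 10 = 4000
Stock = 0.375 nM × 4000 = 1500 nM = 1.50 μM

1.50 μM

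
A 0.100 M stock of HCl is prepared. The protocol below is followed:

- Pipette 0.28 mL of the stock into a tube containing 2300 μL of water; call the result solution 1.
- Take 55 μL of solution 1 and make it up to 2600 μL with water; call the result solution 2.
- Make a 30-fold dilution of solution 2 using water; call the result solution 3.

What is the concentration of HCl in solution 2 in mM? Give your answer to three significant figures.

Step 1: 0.28 mL + 2300 μL = 2.58 mL total → factor 2.58/0.28 = 9.2143
Step 2: 55 μL brought to 2600 μL → factor 2600/55 = 47.273
Dilution factor through solution 2 = 9.2143 × 47.273 = 435.58
[solution 2] = 0.100 M / 435.58 = 0.0002296 M = 0.230 mM

0.230 mM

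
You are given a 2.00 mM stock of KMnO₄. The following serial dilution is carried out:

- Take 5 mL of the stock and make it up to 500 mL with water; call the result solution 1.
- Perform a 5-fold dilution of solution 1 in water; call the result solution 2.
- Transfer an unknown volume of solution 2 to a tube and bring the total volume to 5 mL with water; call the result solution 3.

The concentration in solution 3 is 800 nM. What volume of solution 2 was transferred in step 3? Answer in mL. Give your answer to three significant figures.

Step 1: 5 mL brought to 500 mL → factor 500/5 = 100
Step 2: 5-fold → factor 5
Step 3: v brought to 5 mL → factor = 5 mL/v
Product of known-step factors = 500
Overall factor = 2.00 mM / (800 nM) = 2500
Step-3 factor = 2500 / 500 = 5
v = 5 mL / 5 = 1.00 mL

1.00 mL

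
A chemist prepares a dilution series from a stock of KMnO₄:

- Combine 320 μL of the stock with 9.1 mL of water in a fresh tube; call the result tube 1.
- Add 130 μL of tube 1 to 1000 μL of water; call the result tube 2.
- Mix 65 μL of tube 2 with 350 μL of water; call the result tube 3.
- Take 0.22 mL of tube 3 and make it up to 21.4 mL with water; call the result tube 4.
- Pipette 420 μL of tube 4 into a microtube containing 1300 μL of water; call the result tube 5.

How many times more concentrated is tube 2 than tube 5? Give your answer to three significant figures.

Step 1: 320 μL + 9.1 mL = 9420 μL total → factor 9420/320 = 29.438
Step 2: 130 μL + 1000 μL = 1130 μL total → factor 1130/130 = 8.6923
Step 3: 65 μL + 350 μL = 415 μL total → factor 415/65 = 6.3846
Step 4: 0.22 mL brought to 21.4 mL → factor 21.4/0.22 = 97.273
Step 5: 420 μL + 1300 μL = 1720 μL total → factor 1720/420 = 4.0952
Dilution factor to tube 2 = 255.88; to tube 5 = 6.5079 × 10^5
[tube 2]/[tube 5] = (factor to tube 5)/(factor to tube 2) = 6.5079 × 10^5/255.88 = 2.54 × 10^3

2.54 × 10^3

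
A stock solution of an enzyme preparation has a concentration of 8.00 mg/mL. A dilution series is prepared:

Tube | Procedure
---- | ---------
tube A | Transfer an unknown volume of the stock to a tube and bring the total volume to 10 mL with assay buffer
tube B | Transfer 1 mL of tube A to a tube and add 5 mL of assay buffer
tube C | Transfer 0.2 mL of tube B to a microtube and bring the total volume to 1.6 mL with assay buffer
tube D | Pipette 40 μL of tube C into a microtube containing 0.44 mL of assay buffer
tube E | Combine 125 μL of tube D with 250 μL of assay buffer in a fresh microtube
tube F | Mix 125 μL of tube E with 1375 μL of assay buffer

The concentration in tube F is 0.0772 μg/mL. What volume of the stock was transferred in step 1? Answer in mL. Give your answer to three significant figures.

Step 1: v brought to 10 mL → factor = 10 mL/v
Step 2: 1 mL + 5 mL = 6 mL total → factor 6/1 = 6
Step 3: 0.2 mL brought to 1.6 mL → factor 1.6/0.2 = 8
Step 4: 40 μL + 0.44 mL = 480 μL total → factor 480/40 = 12
Step 5: 125 μL + 250 μL = 375 μL total → factor 375/125 = 3
Step 6: 125 μL + 1375 μL = 1500 μL total → factor 1500/125 = 12
Product of known-step factors = 20736
Overall factor = 8.00 mg/mL / (0.0772 μg/mL) = 1.0363 × 10^5
Step-1 factor = 1.0363 × 10^5 / 20736 = 4.9974
v = 10 mL / 4.9974 = 2.00 mL

2.00 mL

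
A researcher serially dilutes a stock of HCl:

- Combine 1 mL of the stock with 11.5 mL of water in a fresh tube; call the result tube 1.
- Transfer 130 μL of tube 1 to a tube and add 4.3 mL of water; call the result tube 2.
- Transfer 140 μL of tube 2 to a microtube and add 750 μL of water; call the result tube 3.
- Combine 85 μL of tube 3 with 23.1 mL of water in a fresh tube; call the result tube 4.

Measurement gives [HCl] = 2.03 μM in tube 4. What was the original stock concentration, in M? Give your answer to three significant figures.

Step 1: 1 mL + 11.5 mL = 12.5 mL total → factor 12.5/1 = 12.5
Step 2: 130 μL + 4.3 mL = 4430 μL total → factor 4430/130 = 34.077
Step 3: 140 μL + 750 μL = 890 μL total → factor 890/140 = 6.3571
Step 4: 85 μL + 23.1 mL = 23185 μL total → factor 23185/85 = 272.76
Overall dilution factor = 12.5 × 34.077 × 6.3571 × 272.76 = 7.3862 × 10^5
Stock = 2.03 μM × 7.3862 × 10^5 = 1.499 × 10^6 μM = 1.50 M

1.50 M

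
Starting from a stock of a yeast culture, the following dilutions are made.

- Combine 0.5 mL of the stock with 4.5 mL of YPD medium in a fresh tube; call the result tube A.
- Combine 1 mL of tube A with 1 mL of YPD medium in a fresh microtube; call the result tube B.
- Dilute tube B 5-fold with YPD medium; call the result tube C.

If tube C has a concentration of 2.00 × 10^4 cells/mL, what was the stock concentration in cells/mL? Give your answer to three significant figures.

Step 1: 0.5 mL + 4.5 mL = 5 mL total → factor 5/0.5 = 10
Step 2: 1 mL + 1 mL = 2 mL total → factor 2/1 = 2
Step 3: 5-fold → factor 5
Overall dilution factor = 10 × 2 × 5 = 100
Stock = 2.00 × 10^4 cells/mL × 100 = 2.00 × 10^6 cells/mL

2.00 × 10^6 cells/mL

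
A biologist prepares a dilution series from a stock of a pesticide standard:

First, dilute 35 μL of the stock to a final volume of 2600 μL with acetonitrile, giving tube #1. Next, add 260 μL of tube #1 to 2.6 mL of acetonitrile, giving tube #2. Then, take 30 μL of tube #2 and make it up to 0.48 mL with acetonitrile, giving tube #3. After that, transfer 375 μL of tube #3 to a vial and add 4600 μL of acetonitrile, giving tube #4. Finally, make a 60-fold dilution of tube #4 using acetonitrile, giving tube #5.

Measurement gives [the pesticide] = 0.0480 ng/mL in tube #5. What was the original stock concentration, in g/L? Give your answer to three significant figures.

Step 1: 35 μL brought to 2600 μL → factor 2600/35 = 74.286
Step 2: 260 μL + 2.6 mL = 2860 μL total → factor 2860/260 = 11
Step 3: 30 μL brought to 0.48 mL → factor 480/30 = 16
Step 4: 375 μL + 4600 μL = 4975 μL total → factor 4975/375 = 13.267
Step 5: 60-fold → factor 60
Overall dilution factor = 74.286 × 11 × 16 × 13.267 × 60 = 1.0407 × 10^7
Stock = 0.0480 ng/mL × 1.0407 × 10^7 = 4.995 × 10^5 ng/mL = 0.500 g/L

0.500 g/L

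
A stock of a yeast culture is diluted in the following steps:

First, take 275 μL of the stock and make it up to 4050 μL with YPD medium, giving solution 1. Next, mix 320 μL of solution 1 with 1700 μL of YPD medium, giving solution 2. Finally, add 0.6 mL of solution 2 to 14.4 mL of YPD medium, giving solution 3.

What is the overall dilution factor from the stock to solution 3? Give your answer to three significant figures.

2.32 × 10^3

Step 1: 275 μL brought to 4050 μL → factor 4050/275 = 14.727
Step 2: 320 μL + 1700 μL = 2020 μL total → factor 2020/320 = 6.3125
Step 3: 0.6 mL + 14.4 mL = 15 mL total → factor 15/0.6 = 25
Overall dilution factor = 14.727 × 6.3125 × 25 = 2324.1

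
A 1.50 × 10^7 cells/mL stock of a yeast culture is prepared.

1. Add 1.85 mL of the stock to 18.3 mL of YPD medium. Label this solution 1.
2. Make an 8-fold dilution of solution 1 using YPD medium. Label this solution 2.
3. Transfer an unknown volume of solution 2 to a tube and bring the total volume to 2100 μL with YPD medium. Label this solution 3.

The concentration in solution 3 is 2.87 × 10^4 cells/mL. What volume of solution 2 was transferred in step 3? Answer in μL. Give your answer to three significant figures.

350 μL

Step 1: 1.85 mL + 18.3 mL = 20.15 mL total → factor 20.15/1.85 = 10.892
Step 2: 8-fold → factor 8
Step 3: v brought to 2100 μL → factor = 2100 μL/v
Product of known-step factors = 87.135
Overall factor = 1.50 × 10^7 cells/mL / (2.87 × 10^4 cells/mL) = 522.65
Step-3 factor = 522.65 / 87.135 = 5.9981
v = 2100 μL / 5.9981 = 350 μL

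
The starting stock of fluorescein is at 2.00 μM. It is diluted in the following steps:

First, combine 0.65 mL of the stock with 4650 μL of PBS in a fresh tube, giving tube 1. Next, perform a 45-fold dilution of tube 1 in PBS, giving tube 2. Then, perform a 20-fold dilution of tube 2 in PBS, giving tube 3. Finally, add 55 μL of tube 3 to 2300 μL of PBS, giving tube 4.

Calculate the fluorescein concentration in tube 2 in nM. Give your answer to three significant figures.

Step 1: 0.65 mL + 4650 μL = 5.3 mL total → factor 5.3/0.65 = 8.1538
Step 2: 45-fold → factor 45
Dilution factor through tube 2 = 8.1538 × 45 = 366.92
[tube 2] = 2.00 μM / 366.92 = 0.005451 μM = 5.45 nM

5.45 nM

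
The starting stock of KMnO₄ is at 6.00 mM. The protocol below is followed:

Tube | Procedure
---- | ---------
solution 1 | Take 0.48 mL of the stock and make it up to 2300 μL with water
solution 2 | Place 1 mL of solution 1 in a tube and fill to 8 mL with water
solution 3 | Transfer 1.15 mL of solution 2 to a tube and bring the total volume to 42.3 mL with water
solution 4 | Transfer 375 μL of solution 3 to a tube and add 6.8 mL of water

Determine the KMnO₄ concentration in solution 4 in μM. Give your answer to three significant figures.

Step 1: 0.48 mL brought to 2300 μL → factor 2.3/0.48 = 4.7917
Step 2: 1 mL brought to 8 mL → factor 8/1 = 8
Step 3: 1.15 mL brought to 42.3 mL → factor 42.3/1.15 = 36.783
Step 4: 375 μL + 6.8 mL = 7175 μL total → factor 7175/375 = 19.133
Overall dilution factor = 4.7917 × 8 × 36.783 × 19.133 = 26978
Final = 6.00 mM / 26978 = 0.0002224 mM = 0.222 μM

0.222 μM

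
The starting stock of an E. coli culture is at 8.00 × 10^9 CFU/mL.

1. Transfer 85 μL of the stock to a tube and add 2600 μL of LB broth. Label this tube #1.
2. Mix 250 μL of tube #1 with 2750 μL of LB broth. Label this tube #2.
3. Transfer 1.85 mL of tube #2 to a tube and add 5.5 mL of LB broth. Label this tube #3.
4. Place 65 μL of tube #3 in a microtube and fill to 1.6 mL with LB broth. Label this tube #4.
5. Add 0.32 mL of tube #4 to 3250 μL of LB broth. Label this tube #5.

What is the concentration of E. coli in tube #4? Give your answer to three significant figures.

2.16 × 10^5 CFU/mL

Step 1: 85 μL + 2600 μL = 2685 μL total → factor 2685/85 = 31.588
Step 2: 250 μL + 2750 μL = 3000 μL total → factor 3000/250 = 12
Step 3: 1.85 mL + 5.5 mL = 7.35 mL total → factor 7.35/1.85 = 3.973
Step 4: 65 μL brought to 1.6 mL → factor 1600/65 = 24.615
Dilution factor through tube #4 = 31.588 × 12 × 3.973 × 24.615 = 37071
[tube #4] = 8.00 × 10^9 CFU/mL / 37071 = 2.16 × 10^5 CFU/mL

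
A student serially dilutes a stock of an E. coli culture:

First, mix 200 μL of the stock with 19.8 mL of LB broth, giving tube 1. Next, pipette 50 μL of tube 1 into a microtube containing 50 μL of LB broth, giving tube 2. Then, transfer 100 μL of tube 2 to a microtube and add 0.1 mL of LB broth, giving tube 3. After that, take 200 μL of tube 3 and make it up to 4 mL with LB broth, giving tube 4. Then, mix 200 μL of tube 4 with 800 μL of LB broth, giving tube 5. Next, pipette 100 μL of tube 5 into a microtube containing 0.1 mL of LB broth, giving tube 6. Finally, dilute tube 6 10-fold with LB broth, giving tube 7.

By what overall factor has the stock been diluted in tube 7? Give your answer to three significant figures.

8.00 × 10^5

Step 1: 200 μL + 19.8 mL = 20000 μL total → factor 20000/200 = 100
Step 2: 50 μL + 50 μL = 100 μL total → factor 100/50 = 2
Step 3: 100 μL + 0.1 mL = 200 μL total → factor 200/100 = 2
Step 4: 200 μL brought to 4 mL → factor 4000/200 = 20
Step 5: 200 μL + 800 μL = 1000 μL total → factor 1000/200 = 5
Step 6: 100 μL + 0.1 mL = 200 μL total → factor 200/100 = 2
Step 7: 10-fold → factor 10
Overall dilution factor = 100 × 2 × 2 × 20 × 5 × 2 × 10 = 8 × 10^5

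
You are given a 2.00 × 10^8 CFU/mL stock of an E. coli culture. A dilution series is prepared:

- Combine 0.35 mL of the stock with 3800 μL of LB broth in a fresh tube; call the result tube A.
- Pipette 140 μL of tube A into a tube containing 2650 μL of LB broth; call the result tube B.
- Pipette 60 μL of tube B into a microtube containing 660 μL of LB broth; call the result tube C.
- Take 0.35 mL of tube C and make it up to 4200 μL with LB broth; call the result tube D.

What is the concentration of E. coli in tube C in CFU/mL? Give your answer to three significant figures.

7.05 × 10^4 CFU/mL

Step 1: 0.35 mL + 3800 μL = 4.15 mL total → factor 4.15/0.35 = 11.857
Step 2: 140 μL + 2650 μL = 2790 μL total → factor 2790/140 = 19.929
Step 3: 60 μL + 660 μL = 720 μL total → factor 720/60 = 12
Dilution factor through tube C = 11.857 × 19.929 × 12 = 2835.6
[tube C] = 2.00 × 10^8 CFU/mL / 2835.6 = 7.05 × 10^4 CFU/mL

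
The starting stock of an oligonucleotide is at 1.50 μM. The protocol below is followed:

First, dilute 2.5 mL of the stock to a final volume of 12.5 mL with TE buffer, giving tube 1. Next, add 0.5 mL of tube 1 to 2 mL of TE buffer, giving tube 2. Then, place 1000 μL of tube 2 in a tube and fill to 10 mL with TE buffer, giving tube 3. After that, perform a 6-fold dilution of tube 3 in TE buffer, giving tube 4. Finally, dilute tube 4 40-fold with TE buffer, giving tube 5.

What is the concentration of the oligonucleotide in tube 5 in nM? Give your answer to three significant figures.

Step 1: 2.5 mL brought to 12.5 mL → factor 12.5/2.5 = 5
Step 2: 0.5 mL + 2 mL = 2.5 mL total → factor 2.5/0.5 = 5
Step 3: 1000 μL brought to 10 mL → factor 10000/1000 = 10
Step 4: 6-fold → factor 6
Step 5: 40-fold → factor 40
Overall dilution factor = 5 × 5 × 10 × 6 × 40 = 60000
Final = 1.50 μM / 60000 = 2.500 × 10^-5 μM = 0.0250 nM

0.0250 nM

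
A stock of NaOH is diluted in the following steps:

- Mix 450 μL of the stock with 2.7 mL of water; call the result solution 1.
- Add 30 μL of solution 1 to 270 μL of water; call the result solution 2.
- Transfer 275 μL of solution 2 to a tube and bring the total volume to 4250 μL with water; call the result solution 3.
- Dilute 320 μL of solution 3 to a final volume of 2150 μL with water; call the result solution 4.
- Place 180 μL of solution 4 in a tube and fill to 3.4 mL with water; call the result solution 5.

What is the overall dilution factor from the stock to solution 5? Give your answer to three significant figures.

1.37 × 10^5

Step 1: 450 μL + 2.7 mL = 3150 μL total → factor 3150/450 = 7
Step 2: 30 μL + 270 μL = 300 μL total → factor 300/30 = 10
Step 3: 275 μL brought to 4250 μL → factor 4250/275 = 15.455
Step 4: 320 μL brought to 2150 μL → factor 2150/320 = 6.7188
Step 5: 180 μL brought to 3.4 mL → factor 3400/180 = 18.889
Overall dilution factor = 7 × 10 × 15.455 × 6.7188 × 18.889 = 1.3729 × 10^5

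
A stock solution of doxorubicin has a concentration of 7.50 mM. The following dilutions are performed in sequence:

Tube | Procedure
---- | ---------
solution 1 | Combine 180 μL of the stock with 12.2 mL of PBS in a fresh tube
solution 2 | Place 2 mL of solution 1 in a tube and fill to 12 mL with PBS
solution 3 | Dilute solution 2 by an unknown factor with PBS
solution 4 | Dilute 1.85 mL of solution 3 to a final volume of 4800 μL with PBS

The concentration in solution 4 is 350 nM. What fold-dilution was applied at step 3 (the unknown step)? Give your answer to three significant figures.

20.0-fold

Step 1: 180 μL + 12.2 mL = 12380 μL total → factor 12380/180 = 68.778
Step 2: 2 mL brought to 12 mL → factor 12/2 = 6
Step 3: unknown factor x
Step 4: 1.85 mL brought to 4800 μL → factor 4.8/1.85 = 2.5946
Product of known-step factors = 1070.7
Overall factor = 7.50 mM / (350 nM) = 21429
x = 21429 / 1070.7 = 20.0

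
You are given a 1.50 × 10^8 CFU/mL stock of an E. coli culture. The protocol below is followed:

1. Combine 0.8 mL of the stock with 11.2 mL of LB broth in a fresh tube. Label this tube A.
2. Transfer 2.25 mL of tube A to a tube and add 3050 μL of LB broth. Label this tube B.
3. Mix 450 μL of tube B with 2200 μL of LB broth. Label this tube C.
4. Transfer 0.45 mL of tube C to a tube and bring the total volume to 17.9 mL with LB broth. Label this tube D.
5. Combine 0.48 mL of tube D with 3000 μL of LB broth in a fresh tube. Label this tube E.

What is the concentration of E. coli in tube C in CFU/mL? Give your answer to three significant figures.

Step 1: 0.8 mL + 11.2 mL = 12 mL total → factor 12/0.8 = 15
Step 2: 2.25 mL + 3050 μL = 5.3 mL total → factor 5.3/2.25 = 2.3556
Step 3: 450 μL + 2200 μL = 2650 μL total → factor 2650/450 = 5.8889
Dilution factor through tube C = 15 × 2.3556 × 5.8889 = 208.07
[tube C] = 1.50 × 10^8 CFU/mL / 208.07 = 7.21 × 10^5 CFU/mL

7.21 × 10^5 CFU/mL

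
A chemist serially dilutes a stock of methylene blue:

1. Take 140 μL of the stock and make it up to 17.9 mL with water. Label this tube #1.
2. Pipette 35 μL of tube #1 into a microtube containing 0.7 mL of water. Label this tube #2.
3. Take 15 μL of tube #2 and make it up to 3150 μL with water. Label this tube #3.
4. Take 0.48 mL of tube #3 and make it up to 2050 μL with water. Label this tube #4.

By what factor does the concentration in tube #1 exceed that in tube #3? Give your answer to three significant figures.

Step 1: 140 μL brought to 17.9 mL → factor 17900/140 = 127.86
Step 2: 35 μL + 0.7 mL = 735 μL total → factor 735/35 = 21
Step 3: 15 μL brought to 3150 μL → factor 3150/15 = 210
Dilution factor to tube #1 = 127.86; to tube #3 = 5.6385 × 10^5
[tube #1]/[tube #3] = (factor to tube #3)/(factor to tube #1) = 5.6385 × 10^5/127.86 = 4.41 × 10^3

4.41 × 10^3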